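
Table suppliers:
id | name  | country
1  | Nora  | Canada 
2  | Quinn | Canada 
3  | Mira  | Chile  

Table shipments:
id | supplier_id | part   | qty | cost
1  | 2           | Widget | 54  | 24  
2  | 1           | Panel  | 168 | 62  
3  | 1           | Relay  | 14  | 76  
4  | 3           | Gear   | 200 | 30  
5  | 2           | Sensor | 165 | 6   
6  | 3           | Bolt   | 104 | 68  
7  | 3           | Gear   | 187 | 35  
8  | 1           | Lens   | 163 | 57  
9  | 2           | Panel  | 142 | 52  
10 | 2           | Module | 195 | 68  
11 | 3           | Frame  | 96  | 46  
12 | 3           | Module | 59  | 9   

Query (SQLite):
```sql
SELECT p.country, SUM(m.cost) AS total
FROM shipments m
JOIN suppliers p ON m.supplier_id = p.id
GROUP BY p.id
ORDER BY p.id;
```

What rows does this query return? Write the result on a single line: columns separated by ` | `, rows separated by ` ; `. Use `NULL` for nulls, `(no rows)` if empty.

Join each shipments row to its suppliers via supplier_id.
Group joined rows by suppliers.id; compute SUM(m.cost) per group.
  1: ids {2, 3, 8} → SUM(m.cost)=195
  2: ids {1, 5, 9, 10} → SUM(m.cost)=150
  3: ids {4, 6, 7, 11, 12} → SUM(m.cost)=188

Canada | 195 ; Canada | 150 ; Chile | 188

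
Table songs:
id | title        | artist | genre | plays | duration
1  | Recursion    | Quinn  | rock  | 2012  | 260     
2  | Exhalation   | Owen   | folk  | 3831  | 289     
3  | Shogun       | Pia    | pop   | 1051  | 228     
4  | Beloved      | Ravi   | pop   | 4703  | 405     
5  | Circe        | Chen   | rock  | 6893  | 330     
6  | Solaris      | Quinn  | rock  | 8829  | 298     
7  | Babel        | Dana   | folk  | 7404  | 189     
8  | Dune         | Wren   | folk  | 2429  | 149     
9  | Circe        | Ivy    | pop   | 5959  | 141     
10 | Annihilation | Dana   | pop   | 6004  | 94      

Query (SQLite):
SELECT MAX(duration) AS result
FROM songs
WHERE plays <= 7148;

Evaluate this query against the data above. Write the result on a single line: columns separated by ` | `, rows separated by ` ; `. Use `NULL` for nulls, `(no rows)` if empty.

Rows where plays <= 7148 → duration values: [260, 289, 228, 405, 330, 149, 141, 94].
MAX of non-NULL values = 405.

405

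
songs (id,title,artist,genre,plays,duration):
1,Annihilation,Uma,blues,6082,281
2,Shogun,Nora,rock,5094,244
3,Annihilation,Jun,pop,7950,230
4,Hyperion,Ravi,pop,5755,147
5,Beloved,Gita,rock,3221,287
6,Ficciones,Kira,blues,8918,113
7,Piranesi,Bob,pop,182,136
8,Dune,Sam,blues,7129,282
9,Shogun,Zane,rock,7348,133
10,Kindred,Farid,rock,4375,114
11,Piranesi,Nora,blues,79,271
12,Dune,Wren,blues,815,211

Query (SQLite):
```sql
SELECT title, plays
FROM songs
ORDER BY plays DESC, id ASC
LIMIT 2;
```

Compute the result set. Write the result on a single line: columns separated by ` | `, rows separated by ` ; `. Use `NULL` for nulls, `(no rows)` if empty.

Ficciones | 8918 ; Annihilation | 7950

Sort by plays desc, tiebreak id asc: (8918, id=6), (7950, id=3), (7348, id=9), (7129, id=8), (6082, id=1) …. Take first 2.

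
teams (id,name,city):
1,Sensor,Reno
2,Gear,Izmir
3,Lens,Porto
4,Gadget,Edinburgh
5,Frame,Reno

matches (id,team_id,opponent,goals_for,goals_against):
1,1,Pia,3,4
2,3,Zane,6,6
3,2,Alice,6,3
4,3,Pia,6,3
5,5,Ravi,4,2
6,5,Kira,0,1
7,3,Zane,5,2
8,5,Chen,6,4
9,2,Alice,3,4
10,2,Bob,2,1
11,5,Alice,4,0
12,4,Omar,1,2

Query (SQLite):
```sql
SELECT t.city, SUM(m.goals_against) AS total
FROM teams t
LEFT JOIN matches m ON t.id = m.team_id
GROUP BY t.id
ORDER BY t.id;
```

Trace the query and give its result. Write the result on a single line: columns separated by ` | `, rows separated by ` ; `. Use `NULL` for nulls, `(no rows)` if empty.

Reno | 4 ; Izmir | 8 ; Porto | 11 ; Edinburgh | 2 ; Reno | 7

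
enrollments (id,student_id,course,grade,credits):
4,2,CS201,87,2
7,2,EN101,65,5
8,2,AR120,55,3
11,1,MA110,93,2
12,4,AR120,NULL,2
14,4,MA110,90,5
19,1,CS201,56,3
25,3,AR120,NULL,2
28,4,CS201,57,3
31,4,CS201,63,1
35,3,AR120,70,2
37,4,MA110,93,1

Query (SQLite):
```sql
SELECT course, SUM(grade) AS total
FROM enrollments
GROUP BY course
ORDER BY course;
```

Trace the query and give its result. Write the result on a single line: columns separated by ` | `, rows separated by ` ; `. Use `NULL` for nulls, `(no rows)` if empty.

Partition enrollments by course; compute SUM(grade) within each group.
  AR120: ids {8, 12, 25, 35} → SUM(grade)=125
  CS201: ids {4, 19, 28, 31} → SUM(grade)=263
  EN101: ids {7} → SUM(grade)=65
  MA110: ids {11, 14, 37} → SUM(grade)=276

AR120 | 125 ; CS201 | 263 ; EN101 | 65 ; MA110 | 276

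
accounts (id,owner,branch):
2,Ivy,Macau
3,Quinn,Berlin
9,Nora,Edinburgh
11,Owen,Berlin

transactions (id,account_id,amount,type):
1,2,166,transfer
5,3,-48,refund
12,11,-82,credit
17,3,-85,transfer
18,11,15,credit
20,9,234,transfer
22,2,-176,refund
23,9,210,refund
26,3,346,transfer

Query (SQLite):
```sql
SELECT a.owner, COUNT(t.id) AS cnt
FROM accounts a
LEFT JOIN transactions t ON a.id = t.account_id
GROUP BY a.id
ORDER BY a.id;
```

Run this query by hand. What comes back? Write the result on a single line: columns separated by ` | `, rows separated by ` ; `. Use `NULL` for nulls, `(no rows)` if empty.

Ivy | 2 ; Quinn | 3 ; Nora | 2 ; Owen | 2

LEFT JOIN keeps every accounts row; unmatched ones get NULL for transactions columns.
Group by accounts.id and compute COUNT(t.id). COUNT(col) of an all-NULL group is 0.
  2: ids {1, 22} → COUNT(t.id)=2
  3: ids {5, 17, 26} → COUNT(t.id)=3
  9: ids {20, 23} → COUNT(t.id)=2
  11: ids {12, 18} → COUNT(t.id)=2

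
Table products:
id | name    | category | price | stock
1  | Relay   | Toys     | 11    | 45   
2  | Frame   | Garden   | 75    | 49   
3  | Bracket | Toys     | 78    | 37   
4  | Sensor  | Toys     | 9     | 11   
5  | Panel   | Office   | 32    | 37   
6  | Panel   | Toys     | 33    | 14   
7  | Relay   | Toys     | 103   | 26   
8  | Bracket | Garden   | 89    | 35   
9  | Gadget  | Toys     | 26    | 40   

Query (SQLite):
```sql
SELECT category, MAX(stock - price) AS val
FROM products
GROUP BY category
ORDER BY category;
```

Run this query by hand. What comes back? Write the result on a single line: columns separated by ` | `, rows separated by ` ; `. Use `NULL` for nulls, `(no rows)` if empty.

Garden | -26 ; Office | 5 ; Toys | 34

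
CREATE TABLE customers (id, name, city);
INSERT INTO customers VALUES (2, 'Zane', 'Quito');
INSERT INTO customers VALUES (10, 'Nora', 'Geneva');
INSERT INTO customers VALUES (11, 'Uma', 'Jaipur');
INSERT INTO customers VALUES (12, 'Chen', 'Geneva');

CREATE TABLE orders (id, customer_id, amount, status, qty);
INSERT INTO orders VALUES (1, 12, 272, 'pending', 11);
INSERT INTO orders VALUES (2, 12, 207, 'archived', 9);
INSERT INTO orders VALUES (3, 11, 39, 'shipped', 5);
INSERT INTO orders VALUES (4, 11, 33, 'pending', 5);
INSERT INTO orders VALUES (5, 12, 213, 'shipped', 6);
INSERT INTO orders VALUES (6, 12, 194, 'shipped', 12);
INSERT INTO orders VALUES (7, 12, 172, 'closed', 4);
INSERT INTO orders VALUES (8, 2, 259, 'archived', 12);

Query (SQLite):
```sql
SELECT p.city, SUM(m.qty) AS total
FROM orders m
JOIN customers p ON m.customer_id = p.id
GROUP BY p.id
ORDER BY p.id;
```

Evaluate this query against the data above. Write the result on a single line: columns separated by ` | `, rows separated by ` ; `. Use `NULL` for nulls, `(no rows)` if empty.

Quito | 12 ; Jaipur | 10 ; Geneva | 42

Join each orders row to its customers via customer_id.
Group joined rows by customers.id; compute SUM(m.qty) per group.
  2: ids {8} → SUM(m.qty)=12
  11: ids {3, 4} → SUM(m.qty)=10
  12: ids {1, 2, 5, 6, 7} → SUM(m.qty)=42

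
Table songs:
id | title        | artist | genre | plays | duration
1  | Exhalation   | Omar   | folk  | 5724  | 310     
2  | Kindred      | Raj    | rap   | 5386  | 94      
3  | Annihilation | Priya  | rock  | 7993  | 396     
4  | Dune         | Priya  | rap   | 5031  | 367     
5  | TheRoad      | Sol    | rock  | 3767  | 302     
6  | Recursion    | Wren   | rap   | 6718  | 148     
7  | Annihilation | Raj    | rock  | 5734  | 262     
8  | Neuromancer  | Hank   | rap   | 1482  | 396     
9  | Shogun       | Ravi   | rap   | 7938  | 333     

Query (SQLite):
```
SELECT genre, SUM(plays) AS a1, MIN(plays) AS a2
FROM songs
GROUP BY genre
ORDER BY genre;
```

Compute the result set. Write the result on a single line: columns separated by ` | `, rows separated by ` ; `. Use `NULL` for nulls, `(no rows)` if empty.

folk | 5724 | 5724 ; rap | 26555 | 1482 ; rock | 17494 | 3767

Group songs by genre.
Per group compute: SUM(plays), MIN(plays).
  folk: ids {1} → SUM(plays)=5724, MIN(plays)=5724
  rap: ids {2, 4, 6, 8, 9} → SUM(plays)=26555, MIN(plays)=1482
  rock: ids {3, 5, 7} → SUM(plays)=17494, MIN(plays)=3767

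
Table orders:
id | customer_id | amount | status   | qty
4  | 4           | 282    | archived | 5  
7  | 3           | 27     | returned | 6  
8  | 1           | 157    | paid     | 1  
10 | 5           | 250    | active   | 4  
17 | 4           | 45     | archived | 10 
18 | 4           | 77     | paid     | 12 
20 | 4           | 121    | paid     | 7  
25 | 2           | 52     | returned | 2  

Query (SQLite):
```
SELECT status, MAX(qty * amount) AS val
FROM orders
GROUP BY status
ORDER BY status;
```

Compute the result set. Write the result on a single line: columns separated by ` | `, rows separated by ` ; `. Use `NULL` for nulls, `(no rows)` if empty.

active | 1000 ; archived | 1410 ; paid | 924 ; returned | 162

For each row compute qty * amount.
Group by status; take MAX of the expression per group.
  active: ids {10} → MAX(qty * amount)=1000
  archived: ids {4, 17} → MAX(qty * amount)=1410
  paid: ids {8, 18, 20} → MAX(qty * amount)=924
  returned: ids {7, 25} → MAX(qty * amount)=162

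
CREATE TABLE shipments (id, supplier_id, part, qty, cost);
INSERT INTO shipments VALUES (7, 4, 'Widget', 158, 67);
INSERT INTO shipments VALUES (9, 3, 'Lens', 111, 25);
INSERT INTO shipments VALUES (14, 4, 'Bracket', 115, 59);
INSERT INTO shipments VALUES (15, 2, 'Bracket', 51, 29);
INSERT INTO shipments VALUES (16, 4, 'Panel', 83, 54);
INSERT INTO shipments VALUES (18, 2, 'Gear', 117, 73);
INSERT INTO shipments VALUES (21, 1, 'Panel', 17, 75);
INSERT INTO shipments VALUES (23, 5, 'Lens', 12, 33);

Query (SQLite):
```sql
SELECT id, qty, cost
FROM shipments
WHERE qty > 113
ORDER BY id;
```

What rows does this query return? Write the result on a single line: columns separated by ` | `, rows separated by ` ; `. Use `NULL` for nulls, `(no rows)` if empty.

7 | 158 | 67 ; 14 | 115 | 59 ; 18 | 117 | 73

qty > 113: ids {7, 14, 18}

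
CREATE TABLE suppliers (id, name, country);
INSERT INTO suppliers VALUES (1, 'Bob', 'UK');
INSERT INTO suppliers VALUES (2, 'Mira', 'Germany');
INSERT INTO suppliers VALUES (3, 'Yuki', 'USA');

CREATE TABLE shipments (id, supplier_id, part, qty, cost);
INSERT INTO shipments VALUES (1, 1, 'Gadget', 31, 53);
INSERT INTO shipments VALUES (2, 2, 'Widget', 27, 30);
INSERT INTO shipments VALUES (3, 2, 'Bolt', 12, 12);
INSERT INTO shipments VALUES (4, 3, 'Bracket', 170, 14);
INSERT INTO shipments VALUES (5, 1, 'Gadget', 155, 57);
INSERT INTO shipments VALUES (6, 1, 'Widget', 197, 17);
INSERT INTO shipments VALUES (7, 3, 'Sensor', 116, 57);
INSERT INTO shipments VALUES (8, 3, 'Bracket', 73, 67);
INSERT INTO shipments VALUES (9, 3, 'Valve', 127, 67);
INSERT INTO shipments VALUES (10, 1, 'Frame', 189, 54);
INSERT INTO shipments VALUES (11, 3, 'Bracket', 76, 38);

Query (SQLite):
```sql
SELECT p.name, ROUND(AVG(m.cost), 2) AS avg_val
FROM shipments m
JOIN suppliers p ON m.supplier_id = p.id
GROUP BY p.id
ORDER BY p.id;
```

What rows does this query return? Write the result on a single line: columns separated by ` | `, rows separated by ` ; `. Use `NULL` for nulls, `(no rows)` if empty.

Join each shipments row to its suppliers via supplier_id.
Group joined rows by suppliers.id; compute ROUND(AVG(m.cost), 2) per group.
  1: ids {1, 5, 6, 10} → ROUND(AVG(m.cost), 2)=45.25
  2: ids {2, 3} → ROUND(AVG(m.cost), 2)=21
  3: ids {4, 7, 8, 9, 11} → ROUND(AVG(m.cost), 2)=48.6

Bob | 45.25 ; Mira | 21 ; Yuki | 48.6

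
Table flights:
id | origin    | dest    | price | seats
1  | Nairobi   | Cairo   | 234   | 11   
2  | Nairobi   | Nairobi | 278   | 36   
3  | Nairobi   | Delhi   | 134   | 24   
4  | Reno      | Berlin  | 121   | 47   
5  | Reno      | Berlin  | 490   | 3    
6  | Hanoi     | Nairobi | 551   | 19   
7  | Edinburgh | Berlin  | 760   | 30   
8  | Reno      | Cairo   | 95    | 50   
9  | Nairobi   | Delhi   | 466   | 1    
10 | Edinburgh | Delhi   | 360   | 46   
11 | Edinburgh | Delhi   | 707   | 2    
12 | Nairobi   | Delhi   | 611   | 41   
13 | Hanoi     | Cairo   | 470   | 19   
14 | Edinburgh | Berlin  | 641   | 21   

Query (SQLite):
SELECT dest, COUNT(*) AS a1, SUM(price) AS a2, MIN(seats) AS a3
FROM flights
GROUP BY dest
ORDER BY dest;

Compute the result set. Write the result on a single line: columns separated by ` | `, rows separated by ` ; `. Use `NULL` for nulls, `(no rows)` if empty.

Berlin | 4 | 2012 | 3 ; Cairo | 3 | 799 | 11 ; Delhi | 5 | 2278 | 1 ; Nairobi | 2 | 829 | 19

Group flights by dest.
Per group compute: COUNT(*), SUM(price), MIN(seats).
  Berlin: ids {4, 5, 7, 14} → COUNT(*)=4, SUM(price)=2012, MIN(seats)=3
  Cairo: ids {1, 8, 13} → COUNT(*)=3, SUM(price)=799, MIN(seats)=11
  Delhi: ids {3, 9, 10, 11, 12} → COUNT(*)=5, SUM(price)=2278, MIN(seats)=1
  Nairobi: ids {2, 6} → COUNT(*)=2, SUM(price)=829, MIN(seats)=19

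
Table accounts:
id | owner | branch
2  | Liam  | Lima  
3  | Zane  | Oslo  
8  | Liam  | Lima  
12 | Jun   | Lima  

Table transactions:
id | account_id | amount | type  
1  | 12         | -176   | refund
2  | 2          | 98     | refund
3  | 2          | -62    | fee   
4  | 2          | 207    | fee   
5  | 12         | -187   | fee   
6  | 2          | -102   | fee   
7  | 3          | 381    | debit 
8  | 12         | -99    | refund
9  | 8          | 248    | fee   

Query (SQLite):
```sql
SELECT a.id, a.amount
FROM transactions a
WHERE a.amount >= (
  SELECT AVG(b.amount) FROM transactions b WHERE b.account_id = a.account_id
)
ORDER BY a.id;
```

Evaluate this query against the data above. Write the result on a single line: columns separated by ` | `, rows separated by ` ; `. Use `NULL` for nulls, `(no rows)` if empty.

For each transactions row a, compute AVG(amount) over rows sharing a.account_id.
Keep row a if a.amount >= that per-group AVG.
  account_id=2: AVG(amount) = 35.25
  account_id=3: AVG(amount) = 381.0
  account_id=8: AVG(amount) = 248.0
  account_id=12: AVG(amount) = -154.0

2 | 98 ; 4 | 207 ; 7 | 381 ; 8 | -99 ; 9 | 248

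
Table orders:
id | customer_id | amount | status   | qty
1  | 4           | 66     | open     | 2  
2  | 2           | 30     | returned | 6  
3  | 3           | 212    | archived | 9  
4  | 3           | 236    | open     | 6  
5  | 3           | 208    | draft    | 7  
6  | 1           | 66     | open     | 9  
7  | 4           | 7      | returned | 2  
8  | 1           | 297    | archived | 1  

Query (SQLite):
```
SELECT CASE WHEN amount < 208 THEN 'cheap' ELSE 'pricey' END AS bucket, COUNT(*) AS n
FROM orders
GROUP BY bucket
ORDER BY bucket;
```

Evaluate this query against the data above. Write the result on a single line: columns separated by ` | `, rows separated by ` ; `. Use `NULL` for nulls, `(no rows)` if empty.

cheap | 4 ; pricey | 4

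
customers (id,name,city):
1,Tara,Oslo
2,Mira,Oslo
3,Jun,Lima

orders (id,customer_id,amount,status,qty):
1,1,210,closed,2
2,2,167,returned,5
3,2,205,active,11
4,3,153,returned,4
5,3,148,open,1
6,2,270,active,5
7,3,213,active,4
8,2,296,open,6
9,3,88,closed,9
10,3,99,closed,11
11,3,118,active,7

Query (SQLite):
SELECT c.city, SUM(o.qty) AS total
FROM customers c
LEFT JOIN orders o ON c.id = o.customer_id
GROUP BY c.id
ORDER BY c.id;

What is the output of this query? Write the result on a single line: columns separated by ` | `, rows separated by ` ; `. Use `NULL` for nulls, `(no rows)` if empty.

LEFT JOIN keeps every customers row; unmatched ones get NULL for orders columns.
Group by customers.id and compute SUM(o.qty). SUM over an all-NULL group is NULL.
  1: ids {1} → SUM(o.qty)=2
  2: ids {2, 3, 6, 8} → SUM(o.qty)=27
  3: ids {4, 5, 7, 9, 10, 11} → SUM(o.qty)=36

Oslo | 2 ; Oslo | 27 ; Lima | 36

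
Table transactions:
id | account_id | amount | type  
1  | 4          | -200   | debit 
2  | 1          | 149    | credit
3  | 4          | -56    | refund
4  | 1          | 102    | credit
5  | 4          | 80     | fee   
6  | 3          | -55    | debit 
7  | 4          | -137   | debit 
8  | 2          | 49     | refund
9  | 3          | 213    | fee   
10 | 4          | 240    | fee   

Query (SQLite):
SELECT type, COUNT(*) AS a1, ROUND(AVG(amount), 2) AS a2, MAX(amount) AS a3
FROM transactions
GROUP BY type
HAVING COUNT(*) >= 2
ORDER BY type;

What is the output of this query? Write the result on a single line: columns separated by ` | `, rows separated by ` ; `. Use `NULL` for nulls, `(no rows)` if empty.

Group transactions by type.
Per group compute: COUNT(*), ROUND(AVG(amount), 2), MAX(amount).
HAVING: drop groups with fewer than 2 rows.
  credit: ids {2, 4} → COUNT(*)=2, ROUND(AVG(amount), 2)=125.5, MAX(amount)=149
  debit: ids {1, 6, 7} → COUNT(*)=3, ROUND(AVG(amount), 2)=-130.67, MAX(amount)=-55
  fee: ids {5, 9, 10} → COUNT(*)=3, ROUND(AVG(amount), 2)=177.67, MAX(amount)=240
  refund: ids {3, 8} → COUNT(*)=2, ROUND(AVG(amount), 2)=-3.5, MAX(amount)=49

credit | 2 | 125.5 | 149 ; debit | 3 | -130.67 | -55 ; fee | 3 | 177.67 | 240 ; refund | 2 | -3.5 | 49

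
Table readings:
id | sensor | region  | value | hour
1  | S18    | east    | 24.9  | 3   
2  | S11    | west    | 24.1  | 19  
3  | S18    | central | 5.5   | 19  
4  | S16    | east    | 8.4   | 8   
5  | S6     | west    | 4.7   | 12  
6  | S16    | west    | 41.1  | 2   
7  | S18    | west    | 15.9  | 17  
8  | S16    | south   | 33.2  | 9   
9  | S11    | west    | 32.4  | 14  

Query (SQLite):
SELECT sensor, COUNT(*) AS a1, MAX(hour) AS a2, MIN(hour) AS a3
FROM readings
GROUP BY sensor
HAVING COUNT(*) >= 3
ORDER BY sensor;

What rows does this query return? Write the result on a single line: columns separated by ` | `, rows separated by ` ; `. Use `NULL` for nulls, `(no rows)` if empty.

S16 | 3 | 9 | 2 ; S18 | 3 | 19 | 3

Group readings by sensor.
Per group compute: COUNT(*), MAX(hour), MIN(hour).
HAVING: drop groups with fewer than 3 rows.
  S11: ids {2, 9} → COUNT(*)=2, MAX(hour)=19, MIN(hour)=14
  S16: ids {4, 6, 8} → COUNT(*)=3, MAX(hour)=9, MIN(hour)=2
  S18: ids {1, 3, 7} → COUNT(*)=3, MAX(hour)=19, MIN(hour)=3
  S6: ids {5} → COUNT(*)=1, MAX(hour)=12, MIN(hour)=12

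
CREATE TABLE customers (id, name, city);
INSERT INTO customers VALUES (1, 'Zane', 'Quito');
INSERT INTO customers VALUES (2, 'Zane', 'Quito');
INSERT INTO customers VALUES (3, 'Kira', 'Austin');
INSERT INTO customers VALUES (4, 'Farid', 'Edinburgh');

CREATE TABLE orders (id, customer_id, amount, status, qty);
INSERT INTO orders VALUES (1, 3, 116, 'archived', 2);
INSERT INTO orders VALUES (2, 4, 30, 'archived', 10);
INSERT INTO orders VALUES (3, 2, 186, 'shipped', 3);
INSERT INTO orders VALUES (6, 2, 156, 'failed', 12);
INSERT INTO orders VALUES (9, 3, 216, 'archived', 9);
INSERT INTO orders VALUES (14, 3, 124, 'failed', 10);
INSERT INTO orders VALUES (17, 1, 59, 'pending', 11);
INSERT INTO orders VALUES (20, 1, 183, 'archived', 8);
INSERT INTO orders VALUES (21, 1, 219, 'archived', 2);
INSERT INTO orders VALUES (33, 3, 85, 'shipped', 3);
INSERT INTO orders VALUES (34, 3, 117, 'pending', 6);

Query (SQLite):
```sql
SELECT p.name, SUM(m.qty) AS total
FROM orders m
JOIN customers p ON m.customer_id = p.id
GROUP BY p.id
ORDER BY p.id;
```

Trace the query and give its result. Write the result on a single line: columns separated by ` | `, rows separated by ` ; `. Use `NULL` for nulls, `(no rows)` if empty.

Join each orders row to its customers via customer_id.
Group joined rows by customers.id; compute SUM(m.qty) per group.
  1: ids {17, 20, 21} → SUM(m.qty)=21
  2: ids {3, 6} → SUM(m.qty)=15
  3: ids {1, 9, 14, 33, 34} → SUM(m.qty)=30
  4: ids {2} → SUM(m.qty)=10

Zane | 21 ; Zane | 15 ; Kira | 30 ; Farid | 10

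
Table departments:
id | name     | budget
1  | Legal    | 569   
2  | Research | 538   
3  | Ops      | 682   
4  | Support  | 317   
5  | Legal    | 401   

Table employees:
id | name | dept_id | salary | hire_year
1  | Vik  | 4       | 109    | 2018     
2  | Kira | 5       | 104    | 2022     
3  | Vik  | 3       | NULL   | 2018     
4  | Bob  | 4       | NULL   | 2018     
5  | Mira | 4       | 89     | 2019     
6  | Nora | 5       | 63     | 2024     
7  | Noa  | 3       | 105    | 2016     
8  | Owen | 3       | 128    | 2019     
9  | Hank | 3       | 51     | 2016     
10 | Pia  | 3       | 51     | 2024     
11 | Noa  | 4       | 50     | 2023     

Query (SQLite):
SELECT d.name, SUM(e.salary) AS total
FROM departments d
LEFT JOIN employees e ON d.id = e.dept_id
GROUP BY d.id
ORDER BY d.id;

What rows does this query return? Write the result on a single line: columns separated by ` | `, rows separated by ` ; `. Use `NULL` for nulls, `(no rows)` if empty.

Legal | NULL ; Research | NULL ; Ops | 335 ; Support | 248 ; Legal | 167

LEFT JOIN keeps every departments row; unmatched ones get NULL for employees columns.
Group by departments.id and compute SUM(e.salary). SUM over an all-NULL group is NULL.
  1: ids {—} → SUM(e.salary)=NULL
  2: ids {—} → SUM(e.salary)=NULL
  3: ids {3, 7, 8, 9, 10} → SUM(e.salary)=335
  4: ids {1, 4, 5, 11} → SUM(e.salary)=248
  5: ids {2, 6} → SUM(e.salary)=167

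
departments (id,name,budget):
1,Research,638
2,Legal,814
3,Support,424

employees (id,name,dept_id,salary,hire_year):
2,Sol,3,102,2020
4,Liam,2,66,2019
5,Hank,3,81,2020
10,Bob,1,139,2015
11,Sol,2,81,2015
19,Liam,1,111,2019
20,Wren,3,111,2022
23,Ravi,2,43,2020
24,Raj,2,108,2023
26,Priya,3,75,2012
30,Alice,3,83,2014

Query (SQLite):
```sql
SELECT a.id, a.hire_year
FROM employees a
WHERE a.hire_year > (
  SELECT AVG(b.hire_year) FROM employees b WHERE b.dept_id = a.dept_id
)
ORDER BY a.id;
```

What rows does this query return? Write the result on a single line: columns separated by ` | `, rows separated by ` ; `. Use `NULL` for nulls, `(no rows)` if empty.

For each employees row a, compute AVG(hire_year) over rows sharing a.dept_id.
Keep row a if a.hire_year > that per-group AVG.
  dept_id=1: AVG(hire_year) = 2017.0
  dept_id=2: AVG(hire_year) = 2019.25
  dept_id=3: AVG(hire_year) = 2017.6

2 | 2020 ; 5 | 2020 ; 19 | 2019 ; 20 | 2022 ; 23 | 2020 ; 24 | 2023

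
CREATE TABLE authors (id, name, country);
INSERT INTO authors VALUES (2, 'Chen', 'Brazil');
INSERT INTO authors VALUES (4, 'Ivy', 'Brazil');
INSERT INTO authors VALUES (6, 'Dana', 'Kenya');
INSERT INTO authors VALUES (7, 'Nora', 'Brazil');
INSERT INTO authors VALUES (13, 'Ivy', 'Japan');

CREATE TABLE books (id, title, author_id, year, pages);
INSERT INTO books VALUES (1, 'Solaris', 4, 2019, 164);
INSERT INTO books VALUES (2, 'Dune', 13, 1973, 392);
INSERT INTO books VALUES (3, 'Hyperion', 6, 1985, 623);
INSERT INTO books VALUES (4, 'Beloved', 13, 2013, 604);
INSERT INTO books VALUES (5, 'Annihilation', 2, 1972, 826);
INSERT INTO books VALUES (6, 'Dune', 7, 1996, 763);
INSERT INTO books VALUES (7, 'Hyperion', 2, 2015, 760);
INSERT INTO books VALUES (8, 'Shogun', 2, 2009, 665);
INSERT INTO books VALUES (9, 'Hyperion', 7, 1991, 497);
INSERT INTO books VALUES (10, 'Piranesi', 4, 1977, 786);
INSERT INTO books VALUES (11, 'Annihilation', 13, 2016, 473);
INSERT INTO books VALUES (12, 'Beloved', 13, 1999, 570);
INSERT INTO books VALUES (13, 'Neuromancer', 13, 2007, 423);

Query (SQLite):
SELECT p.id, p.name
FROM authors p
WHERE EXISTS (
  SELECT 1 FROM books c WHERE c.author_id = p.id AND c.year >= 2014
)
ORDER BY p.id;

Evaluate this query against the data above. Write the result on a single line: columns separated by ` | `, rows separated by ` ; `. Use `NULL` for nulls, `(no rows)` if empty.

For each authors row, check whether any books with matching author_id has year >= 2014.
Keep rows where that is true.

2 | Chen ; 4 | Ivy ; 13 | Ivy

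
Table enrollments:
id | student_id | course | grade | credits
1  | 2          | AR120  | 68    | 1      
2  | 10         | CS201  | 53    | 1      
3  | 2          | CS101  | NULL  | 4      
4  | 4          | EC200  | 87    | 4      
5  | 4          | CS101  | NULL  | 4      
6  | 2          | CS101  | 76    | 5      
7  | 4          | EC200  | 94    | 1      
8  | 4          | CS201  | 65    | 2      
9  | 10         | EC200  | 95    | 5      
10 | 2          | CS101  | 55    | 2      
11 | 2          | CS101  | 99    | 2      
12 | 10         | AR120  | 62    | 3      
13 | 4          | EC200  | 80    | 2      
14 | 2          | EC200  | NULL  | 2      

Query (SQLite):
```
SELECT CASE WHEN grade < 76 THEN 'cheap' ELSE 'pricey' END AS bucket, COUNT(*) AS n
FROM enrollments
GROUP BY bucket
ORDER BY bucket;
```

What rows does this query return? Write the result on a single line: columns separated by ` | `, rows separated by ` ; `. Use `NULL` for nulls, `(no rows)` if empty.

cheap | 5 ; pricey | 9

Bucket rows by grade < 76 → 'cheap' else 'pricey'; count each bucket.
NULL < 76 is unknown, so NULL grade falls into ELSE → 'pricey'.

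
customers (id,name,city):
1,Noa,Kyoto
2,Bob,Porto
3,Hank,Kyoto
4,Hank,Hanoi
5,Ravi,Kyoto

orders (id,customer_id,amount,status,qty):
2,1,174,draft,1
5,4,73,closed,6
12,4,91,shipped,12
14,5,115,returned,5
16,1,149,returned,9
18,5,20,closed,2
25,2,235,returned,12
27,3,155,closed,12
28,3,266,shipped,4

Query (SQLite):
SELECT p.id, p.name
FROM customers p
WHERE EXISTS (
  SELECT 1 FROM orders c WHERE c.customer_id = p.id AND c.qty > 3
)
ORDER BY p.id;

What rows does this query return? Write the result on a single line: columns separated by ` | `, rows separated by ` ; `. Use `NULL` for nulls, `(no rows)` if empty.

For each customers row, check whether any orders with matching customer_id has qty > 3.
Keep rows where that is true.

1 | Noa ; 2 | Bob ; 3 | Hank ; 4 | Hank ; 5 | Ravi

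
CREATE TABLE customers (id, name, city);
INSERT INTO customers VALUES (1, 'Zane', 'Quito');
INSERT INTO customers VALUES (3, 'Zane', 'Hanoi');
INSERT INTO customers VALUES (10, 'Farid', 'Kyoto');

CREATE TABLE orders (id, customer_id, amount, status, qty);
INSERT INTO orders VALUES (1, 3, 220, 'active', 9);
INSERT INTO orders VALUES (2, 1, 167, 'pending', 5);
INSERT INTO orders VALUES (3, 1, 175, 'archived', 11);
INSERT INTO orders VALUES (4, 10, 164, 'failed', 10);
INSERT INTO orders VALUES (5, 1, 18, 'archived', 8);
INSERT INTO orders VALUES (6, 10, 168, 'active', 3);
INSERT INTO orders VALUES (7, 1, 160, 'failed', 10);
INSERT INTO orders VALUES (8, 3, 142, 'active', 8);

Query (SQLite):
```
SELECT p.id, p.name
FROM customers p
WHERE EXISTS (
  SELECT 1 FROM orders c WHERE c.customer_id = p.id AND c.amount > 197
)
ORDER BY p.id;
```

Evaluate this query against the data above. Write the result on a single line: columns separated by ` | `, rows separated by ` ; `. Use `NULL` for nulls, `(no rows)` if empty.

3 | Zane

For each customers row, check whether any orders with matching customer_id has amount > 197.
Keep rows where that is true.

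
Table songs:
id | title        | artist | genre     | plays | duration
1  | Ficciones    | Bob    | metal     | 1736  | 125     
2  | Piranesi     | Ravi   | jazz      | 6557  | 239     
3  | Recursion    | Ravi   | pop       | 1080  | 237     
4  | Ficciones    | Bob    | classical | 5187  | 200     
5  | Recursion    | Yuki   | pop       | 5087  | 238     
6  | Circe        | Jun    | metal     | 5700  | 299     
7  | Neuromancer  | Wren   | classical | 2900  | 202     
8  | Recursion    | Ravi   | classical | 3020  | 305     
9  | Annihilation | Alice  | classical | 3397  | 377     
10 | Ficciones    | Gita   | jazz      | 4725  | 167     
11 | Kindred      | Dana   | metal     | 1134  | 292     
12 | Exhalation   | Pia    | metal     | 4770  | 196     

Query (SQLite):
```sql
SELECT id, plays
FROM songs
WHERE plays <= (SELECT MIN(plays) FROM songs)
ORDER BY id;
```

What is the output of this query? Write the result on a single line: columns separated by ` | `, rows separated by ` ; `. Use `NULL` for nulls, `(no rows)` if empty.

Scalar subquery: MIN(plays) over all songs rows = 1080.
Keep rows where plays <= that value.

3 | 1080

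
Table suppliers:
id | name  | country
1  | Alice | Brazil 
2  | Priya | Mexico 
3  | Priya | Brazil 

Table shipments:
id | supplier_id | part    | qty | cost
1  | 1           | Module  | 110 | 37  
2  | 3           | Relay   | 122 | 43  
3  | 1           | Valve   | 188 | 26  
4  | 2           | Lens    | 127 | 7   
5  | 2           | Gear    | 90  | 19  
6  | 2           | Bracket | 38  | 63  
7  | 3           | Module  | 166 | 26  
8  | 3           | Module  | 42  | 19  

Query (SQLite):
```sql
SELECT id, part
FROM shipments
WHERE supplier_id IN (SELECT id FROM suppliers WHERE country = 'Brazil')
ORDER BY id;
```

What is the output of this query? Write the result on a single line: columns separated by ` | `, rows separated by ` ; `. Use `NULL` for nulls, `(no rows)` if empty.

1 | Module ; 2 | Relay ; 3 | Valve ; 7 | Module ; 8 | Module

Inner query: suppliers.id where country = 'Brazil'.
Outer: keep shipments rows whose supplier_id is in that set.
Inner query → {1, 3}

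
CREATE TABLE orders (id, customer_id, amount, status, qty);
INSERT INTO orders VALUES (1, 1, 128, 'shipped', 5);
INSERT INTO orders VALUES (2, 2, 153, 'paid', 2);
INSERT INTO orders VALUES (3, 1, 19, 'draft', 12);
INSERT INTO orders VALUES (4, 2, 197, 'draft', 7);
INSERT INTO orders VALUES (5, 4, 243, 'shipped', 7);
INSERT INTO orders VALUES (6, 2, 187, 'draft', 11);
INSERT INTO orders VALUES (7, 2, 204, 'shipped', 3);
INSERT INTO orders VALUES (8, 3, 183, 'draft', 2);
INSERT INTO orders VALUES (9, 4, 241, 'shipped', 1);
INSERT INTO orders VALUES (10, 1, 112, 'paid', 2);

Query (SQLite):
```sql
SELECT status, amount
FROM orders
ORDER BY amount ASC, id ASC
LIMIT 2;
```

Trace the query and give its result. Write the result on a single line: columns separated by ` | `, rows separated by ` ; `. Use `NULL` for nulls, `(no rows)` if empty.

draft | 19 ; paid | 112

Sort by amount asc, tiebreak id asc: (19, id=3), (112, id=10), (128, id=1), (153, id=2), (183, id=8) …. Take first 2.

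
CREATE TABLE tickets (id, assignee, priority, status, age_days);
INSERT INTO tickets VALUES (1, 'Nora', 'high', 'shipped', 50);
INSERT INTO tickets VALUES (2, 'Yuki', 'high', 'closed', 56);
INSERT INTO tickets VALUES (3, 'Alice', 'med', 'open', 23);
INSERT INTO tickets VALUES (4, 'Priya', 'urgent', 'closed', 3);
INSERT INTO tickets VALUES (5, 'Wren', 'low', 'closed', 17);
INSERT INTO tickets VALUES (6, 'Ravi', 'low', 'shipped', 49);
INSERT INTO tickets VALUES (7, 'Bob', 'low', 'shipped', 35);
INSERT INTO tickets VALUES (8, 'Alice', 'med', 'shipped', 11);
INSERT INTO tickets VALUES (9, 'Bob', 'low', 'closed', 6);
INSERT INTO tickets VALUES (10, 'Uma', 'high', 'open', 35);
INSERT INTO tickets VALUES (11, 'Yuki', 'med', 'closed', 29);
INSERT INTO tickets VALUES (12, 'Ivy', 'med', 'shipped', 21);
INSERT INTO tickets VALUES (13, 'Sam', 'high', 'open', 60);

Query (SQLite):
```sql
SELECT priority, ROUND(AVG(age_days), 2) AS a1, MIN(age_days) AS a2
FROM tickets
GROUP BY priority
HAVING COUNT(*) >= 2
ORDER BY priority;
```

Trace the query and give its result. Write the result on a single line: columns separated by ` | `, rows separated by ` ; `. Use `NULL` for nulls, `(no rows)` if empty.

high | 50.25 | 35 ; low | 26.75 | 6 ; med | 21 | 11

Group tickets by priority.
Per group compute: ROUND(AVG(age_days), 2), MIN(age_days).
HAVING: drop groups with fewer than 2 rows.
  high: ids {1, 2, 10, 13} → ROUND(AVG(age_days), 2)=50.25, MIN(age_days)=35
  low: ids {5, 6, 7, 9} → ROUND(AVG(age_days), 2)=26.75, MIN(age_days)=6
  med: ids {3, 8, 11, 12} → ROUND(AVG(age_days), 2)=21, MIN(age_days)=11
  urgent: ids {4} → ROUND(AVG(age_days), 2)=3, MIN(age_days)=3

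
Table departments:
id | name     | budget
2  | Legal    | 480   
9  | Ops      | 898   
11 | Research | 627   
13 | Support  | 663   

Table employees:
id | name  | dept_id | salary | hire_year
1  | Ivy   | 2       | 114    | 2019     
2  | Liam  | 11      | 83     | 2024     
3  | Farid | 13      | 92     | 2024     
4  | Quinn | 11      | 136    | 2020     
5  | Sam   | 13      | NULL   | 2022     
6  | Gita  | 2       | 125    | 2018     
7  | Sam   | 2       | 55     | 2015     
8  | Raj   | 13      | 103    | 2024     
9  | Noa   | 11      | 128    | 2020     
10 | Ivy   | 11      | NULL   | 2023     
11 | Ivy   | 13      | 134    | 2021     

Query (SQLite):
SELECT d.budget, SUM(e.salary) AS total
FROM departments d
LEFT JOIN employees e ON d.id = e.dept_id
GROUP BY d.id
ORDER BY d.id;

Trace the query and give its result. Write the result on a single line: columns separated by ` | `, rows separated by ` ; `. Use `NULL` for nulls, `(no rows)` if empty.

480 | 294 ; 898 | NULL ; 627 | 347 ; 663 | 329

LEFT JOIN keeps every departments row; unmatched ones get NULL for employees columns.
Group by departments.id and compute SUM(e.salary). SUM over an all-NULL group is NULL.
  2: ids {1, 6, 7} → SUM(e.salary)=294
  9: ids {—} → SUM(e.salary)=NULL
  11: ids {2, 4, 9, 10} → SUM(e.salary)=347
  13: ids {3, 5, 8, 11} → SUM(e.salary)=329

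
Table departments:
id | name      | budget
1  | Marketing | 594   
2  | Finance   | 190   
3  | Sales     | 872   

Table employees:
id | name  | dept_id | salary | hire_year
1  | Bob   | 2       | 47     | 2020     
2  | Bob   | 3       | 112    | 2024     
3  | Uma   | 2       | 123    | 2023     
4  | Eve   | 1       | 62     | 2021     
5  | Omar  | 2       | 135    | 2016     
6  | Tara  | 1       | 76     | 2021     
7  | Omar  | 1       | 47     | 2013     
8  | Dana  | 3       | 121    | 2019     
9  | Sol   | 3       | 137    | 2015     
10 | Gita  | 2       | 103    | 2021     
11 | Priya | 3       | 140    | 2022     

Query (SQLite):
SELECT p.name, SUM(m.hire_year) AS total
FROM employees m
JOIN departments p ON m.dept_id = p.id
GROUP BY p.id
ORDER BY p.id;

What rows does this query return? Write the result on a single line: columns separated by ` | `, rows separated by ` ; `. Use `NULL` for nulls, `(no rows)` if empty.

Marketing | 6055 ; Finance | 8080 ; Sales | 8080

Join each employees row to its departments via dept_id.
Group joined rows by departments.id; compute SUM(m.hire_year) per group.
  1: ids {4, 6, 7} → SUM(m.hire_year)=6055
  2: ids {1, 3, 5, 10} → SUM(m.hire_year)=8080
  3: ids {2, 8, 9, 11} → SUM(m.hire_year)=8080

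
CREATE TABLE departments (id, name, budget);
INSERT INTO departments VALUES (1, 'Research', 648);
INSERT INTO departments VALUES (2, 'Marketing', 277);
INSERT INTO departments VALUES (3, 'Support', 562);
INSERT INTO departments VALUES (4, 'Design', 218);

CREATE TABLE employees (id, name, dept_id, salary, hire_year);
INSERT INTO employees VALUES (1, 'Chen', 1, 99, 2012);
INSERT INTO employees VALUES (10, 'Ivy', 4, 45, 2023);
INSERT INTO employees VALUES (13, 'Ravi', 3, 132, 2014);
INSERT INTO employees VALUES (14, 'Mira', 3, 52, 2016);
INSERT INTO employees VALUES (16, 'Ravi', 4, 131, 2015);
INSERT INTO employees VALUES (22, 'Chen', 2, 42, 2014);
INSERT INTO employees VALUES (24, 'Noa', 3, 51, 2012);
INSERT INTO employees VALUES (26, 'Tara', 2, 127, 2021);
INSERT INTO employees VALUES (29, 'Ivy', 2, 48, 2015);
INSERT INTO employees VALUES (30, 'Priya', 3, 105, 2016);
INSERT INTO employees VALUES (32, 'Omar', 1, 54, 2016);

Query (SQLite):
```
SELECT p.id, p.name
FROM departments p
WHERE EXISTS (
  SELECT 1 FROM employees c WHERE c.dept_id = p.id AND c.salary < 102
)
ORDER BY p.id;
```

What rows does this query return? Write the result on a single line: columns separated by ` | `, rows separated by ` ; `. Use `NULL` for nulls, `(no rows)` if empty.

1 | Research ; 2 | Marketing ; 3 | Support ; 4 | Design

For each departments row, check whether any employees with matching dept_id has salary < 102.
Keep rows where that is true.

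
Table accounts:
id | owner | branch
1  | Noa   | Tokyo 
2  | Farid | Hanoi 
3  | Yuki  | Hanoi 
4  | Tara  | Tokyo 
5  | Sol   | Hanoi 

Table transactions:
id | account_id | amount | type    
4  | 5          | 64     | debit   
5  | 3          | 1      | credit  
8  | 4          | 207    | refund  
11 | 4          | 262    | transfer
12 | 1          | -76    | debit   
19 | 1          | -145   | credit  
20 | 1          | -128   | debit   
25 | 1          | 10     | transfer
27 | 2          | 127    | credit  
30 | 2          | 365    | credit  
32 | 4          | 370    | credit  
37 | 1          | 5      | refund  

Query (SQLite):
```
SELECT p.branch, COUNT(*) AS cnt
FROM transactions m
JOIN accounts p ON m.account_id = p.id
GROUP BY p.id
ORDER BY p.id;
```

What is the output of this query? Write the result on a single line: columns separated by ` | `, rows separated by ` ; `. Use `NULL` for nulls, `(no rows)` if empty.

Tokyo | 5 ; Hanoi | 2 ; Hanoi | 1 ; Tokyo | 3 ; Hanoi | 1

Join each transactions row to its accounts via account_id.
Group joined rows by accounts.id; compute COUNT(*) per group.
  1: ids {12, 19, 20, 25, 37} → COUNT(*)=5
  2: ids {27, 30} → COUNT(*)=2
  3: ids {5} → COUNT(*)=1
  4: ids {8, 11, 32} → COUNT(*)=3
  5: ids {4} → COUNT(*)=1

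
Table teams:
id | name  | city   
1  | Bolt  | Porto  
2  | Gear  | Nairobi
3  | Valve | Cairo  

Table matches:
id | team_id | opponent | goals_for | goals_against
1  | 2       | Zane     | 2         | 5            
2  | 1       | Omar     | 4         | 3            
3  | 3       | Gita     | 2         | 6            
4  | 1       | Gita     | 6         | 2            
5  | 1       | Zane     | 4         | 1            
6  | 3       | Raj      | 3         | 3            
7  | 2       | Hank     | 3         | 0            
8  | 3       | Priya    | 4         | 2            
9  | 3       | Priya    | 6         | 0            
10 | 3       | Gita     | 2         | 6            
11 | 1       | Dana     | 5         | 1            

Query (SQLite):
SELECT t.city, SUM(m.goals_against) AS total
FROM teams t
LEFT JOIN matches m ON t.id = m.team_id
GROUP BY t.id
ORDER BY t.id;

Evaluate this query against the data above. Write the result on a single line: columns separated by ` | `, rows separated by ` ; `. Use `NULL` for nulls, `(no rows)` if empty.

Porto | 7 ; Nairobi | 5 ; Cairo | 17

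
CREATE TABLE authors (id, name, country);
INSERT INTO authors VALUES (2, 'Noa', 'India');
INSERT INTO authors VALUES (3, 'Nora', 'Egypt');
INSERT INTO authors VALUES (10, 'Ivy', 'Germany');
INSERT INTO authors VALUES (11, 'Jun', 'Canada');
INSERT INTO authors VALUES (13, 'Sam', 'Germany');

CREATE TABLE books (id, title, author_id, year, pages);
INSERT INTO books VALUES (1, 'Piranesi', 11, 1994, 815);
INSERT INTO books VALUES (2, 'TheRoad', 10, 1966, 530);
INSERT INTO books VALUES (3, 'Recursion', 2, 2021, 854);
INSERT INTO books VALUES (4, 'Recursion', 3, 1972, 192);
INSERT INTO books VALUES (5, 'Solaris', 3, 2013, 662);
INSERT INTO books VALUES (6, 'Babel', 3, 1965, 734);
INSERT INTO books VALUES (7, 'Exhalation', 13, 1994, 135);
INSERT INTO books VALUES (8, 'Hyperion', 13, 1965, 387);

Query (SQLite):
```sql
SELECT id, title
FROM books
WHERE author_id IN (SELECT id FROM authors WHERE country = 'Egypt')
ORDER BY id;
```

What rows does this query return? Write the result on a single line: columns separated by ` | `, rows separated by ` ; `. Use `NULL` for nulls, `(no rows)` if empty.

Inner query: authors.id where country = 'Egypt'.
Outer: keep books rows whose author_id is in that set.
Inner query → {3}

4 | Recursion ; 5 | Solaris ; 6 | Babel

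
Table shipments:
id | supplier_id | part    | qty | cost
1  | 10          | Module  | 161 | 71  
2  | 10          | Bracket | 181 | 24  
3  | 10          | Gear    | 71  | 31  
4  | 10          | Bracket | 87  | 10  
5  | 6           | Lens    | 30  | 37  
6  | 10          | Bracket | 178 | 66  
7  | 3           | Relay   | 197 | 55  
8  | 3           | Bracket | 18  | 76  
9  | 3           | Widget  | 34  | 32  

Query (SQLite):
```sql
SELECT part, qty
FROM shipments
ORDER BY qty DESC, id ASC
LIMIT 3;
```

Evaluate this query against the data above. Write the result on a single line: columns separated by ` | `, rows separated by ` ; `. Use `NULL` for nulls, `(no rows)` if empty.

Relay | 197 ; Bracket | 181 ; Bracket | 178

Sort by qty desc, tiebreak id asc: (197, id=7), (181, id=2), (178, id=6), (161, id=1), (87, id=4), (71, id=3) …. Take first 3.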